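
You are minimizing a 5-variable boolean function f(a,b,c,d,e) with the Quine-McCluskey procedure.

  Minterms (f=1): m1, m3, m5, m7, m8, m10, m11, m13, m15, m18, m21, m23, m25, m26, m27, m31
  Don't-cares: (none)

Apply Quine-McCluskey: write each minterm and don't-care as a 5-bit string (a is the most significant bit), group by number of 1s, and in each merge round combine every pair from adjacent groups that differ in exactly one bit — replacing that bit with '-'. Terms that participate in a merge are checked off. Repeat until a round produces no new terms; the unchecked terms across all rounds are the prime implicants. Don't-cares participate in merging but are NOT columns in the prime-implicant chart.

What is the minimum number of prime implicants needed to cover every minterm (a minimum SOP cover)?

7

size-2^0 implicants → 00001(✓)  00011(✓)  00101(✓)  00111(✓)  01000(✓)  01010(✓)  01011(✓)  01101(✓)  01111(✓)  10010(✓)  10101(✓)  10111(✓)  11001(✓)  11010(✓)  11011(✓)  11111(✓)
size-2^1 implicants → -0101(✓)  -0111(✓)  -1010(✓)  -1011(✓)  -1111(✓)  0-011(✓)  0-101(✓)  0-111(✓)  00-01(✓)  00-11(✓)  000-1(✓)  001-1(✓)  01-11(✓)  010-0  0101-(✓)  011-1(✓)  1-010  1-111(✓)  101-1(✓)  11-11(✓)  110-1  1101-(✓)
size-2^2 implicants → --111  -01-1  -1-11  -101-  0--11  0-1-1  00--1
Unchecked terms (primes): --111, -01-1, -1-11, -101-, 0--11, 0-1-1, 00--1, 010-0, 1-010, 110-1
Minterm coverage:
  m1 ⊆ 00--1 [E]
  m3 ⊆ 0--11,00--1
  m5 ⊆ -01-1,0-1-1,00--1
  m7 ⊆ --111,-01-1,0--11,0-1-1,00--1
  m8 ⊆ 010-0 [E]
  m10 ⊆ -101-,010-0
  m11 ⊆ -1-11,-101-,0--11
  m13 ⊆ 0-1-1 [E]
  m15 ⊆ --111,-1-11,0--11,0-1-1
  m18 ⊆ 1-010 [E]
  m21 ⊆ -01-1 [E]
  m23 ⊆ --111,-01-1
  m25 ⊆ 110-1 [E]
  m26 ⊆ -101-,1-010
  m27 ⊆ -1-11,-101-,110-1
  m31 ⊆ --111,-1-11
E = {-01-1, 0-1-1, 00--1, 010-0, 1-010, 110-1}
Petrick residual → -1-11
Cover = b'ce + bde + a'ce + a'b'e + a'bc'e' + ac'de' + abc'e  |cover|=7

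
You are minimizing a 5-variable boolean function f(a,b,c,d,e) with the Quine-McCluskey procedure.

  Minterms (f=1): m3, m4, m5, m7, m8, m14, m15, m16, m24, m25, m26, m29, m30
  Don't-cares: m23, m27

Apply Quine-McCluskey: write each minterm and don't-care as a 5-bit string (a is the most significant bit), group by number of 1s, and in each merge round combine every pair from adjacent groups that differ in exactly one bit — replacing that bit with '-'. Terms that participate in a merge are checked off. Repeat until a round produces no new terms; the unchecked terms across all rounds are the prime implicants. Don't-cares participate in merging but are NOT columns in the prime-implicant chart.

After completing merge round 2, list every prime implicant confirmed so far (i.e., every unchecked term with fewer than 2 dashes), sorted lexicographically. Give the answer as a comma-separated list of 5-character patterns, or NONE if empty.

[col 0] 00011*, 00100*, 00101*, 00111*, 01000*, 01110*, 01111*, 10000*, 10111*, 11000*, 11001*, 11010*, 11011*, 11101*, 11110*
[col 1] -0111, -1000, -1110, 0-111, 00-11, 001-1, 0010-, 0111-, 1-000, 11-01, 11-10, 110-0*, 110-1*, 1100-*, 1101-*
[col 2] 110--
Prime implicants: -0111, -1000, -1110, 0-111, 00-11, 001-1, 0010-, 0111-, 1-000, 11-01, 11-10, 110--

-0111, -1000, -1110, 0-111, 00-11, 001-1, 0010-, 0111-, 1-000, 11-01, 11-10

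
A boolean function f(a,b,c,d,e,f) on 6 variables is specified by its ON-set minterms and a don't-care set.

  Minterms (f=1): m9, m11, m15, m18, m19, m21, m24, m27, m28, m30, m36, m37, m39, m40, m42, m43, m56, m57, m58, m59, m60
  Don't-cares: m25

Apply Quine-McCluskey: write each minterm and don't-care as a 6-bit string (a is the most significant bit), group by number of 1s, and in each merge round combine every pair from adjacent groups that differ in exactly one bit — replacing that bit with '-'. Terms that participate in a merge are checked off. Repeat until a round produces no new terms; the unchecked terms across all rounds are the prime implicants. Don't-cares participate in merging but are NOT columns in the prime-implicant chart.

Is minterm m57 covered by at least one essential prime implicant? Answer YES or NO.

Round 0: 001001✓ 001011✓ 001111✓ 010010✓ 010011✓ 010101 011000✓ 011001✓ 011011✓ 011100✓ 011110✓ 100100✓ 100101✓ 100111✓ 101000✓ 101010✓ 101011✓ 111000✓ 111001✓ 111010✓ 111011✓ 111100✓
Round 1: -01011✓ -11000✓ -11001✓ -11011✓ -11100✓ 0-1001✓ 0-1011✓ 001-11 0010-1✓ 01-011 01001- 011-00✓ 0110-1✓ 01100-✓ 0111-0 1-1000✓ 1-1010✓ 1-1011✓ 1001-1 10010- 1010-0✓ 10101-✓ 111-00✓ 1110-0✓ 1110-1✓ 11100-✓ 11101-✓
Round 2: --1011 -11-00 -110-1 -1100- 0-10-1 1-10-0 1-101- 1110--
PIs = {--1011, -11-00, -110-1, -1100-, 0-10-1, 001-11, 01-011, 01001-, 010101, 0111-0, 1-10-0, 1-101-, 1001-1, 10010-, 1110--}
Coverage chart:
  m9: 0-10-1 ←essential
  m11: --1011,0-10-1,001-11
  m15: 001-11 ←essential
  m18: 01001- ←essential
  m19: 01-011,01001-
  m21: 010101 ←essential
  m24: -11-00,-1100-
  m27: --1011,-110-1,0-10-1,01-011
  m28: -11-00,0111-0
  m30: 0111-0 ←essential
  m36: 10010- ←essential
  m37: 1001-1,10010-
  m39: 1001-1 ←essential
  m40: 1-10-0 ←essential
  m42: 1-10-0,1-101-
  m43: --1011,1-101-
  m56: -11-00,-1100-,1-10-0,1110--
  m57: -110-1,-1100-,1110--
  m58: 1-10-0,1-101-,1110--
  m59: --1011,-110-1,1-101-,1110--
  m60: -11-00 ←essential
Essential: -11-00, 0-10-1, 001-11, 01001-, 010101, 0111-0, 1-10-0, 1001-1, 10010-

NO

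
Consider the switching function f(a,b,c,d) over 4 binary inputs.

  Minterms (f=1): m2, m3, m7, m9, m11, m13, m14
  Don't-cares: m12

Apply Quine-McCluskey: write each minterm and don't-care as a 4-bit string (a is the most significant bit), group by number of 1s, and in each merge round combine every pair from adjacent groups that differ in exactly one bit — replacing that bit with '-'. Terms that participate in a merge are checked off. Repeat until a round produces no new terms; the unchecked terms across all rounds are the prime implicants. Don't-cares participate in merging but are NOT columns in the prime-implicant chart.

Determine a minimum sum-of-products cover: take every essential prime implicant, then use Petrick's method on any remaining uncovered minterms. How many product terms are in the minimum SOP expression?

Round 0: 0010✓ 0011✓ 0111✓ 1001✓ 1011✓ 1100✓ 1101✓ 1110✓
Round 1: -011 0-11 001- 1-01 10-1 11-0 110-
PIs = {-011, 0-11, 001-, 1-01, 10-1, 11-0, 110-}
Coverage chart:
  m2: 001- ←essential
  m3: -011,0-11,001-
  m7: 0-11 ←essential
  m9: 1-01,10-1
  m11: -011,10-1
  m13: 1-01,110-
  m14: 11-0 ←essential
Essential: 0-11, 001-, 11-0
Petrick residual → -011, 1-01
Min cover (5 terms): b'cd + a'cd + a'b'c + ac'd + abd'

5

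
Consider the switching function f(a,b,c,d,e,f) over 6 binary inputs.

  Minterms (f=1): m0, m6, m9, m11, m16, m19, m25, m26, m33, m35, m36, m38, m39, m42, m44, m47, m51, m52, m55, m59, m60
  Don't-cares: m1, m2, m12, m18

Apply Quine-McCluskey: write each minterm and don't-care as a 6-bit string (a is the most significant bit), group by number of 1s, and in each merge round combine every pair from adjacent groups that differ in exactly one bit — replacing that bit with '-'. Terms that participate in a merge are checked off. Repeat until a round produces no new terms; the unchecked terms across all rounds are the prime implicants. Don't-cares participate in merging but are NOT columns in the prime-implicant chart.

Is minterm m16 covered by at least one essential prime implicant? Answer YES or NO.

YES

size-2^0 implicants → 000000(✓)  000001(✓)  000010(✓)  000110(✓)  001001(✓)  001011(✓)  001100(✓)  010000(✓)  010010(✓)  010011(✓)  011001(✓)  011010(✓)  100001(✓)  100011(✓)  100100(✓)  100110(✓)  100111(✓)  101010  101100(✓)  101111(✓)  110011(✓)  110100(✓)  110111(✓)  111011(✓)  111100(✓)
size-2^1 implicants → -00001  -00110  -01100  -10011  0-0000(✓)  0-0010(✓)  0-1001  00-001  000-10  0000-0(✓)  00000-  0010-1  01-010  0100-0(✓)  01001-  1-0011(✓)  1-0100(✓)  1-0111(✓)  1-1100(✓)  10-100(✓)  10-111  100-11(✓)  1000-1  1001-0  10011-  11-011  11-100(✓)  110-11(✓)
size-2^2 implicants → 0-00-0  1--100  1-0-11
Unchecked terms (primes): -00001, -00110, -01100, -10011, 0-00-0, 0-1001, 00-001, 000-10, 00000-, 0010-1, 01-010, 01001-, 1--100, 1-0-11, 10-111, 1000-1, 1001-0, 10011-, 101010, 11-011
Minterm coverage:
  m0 ⊆ 0-00-0,00000-
  m6 ⊆ -00110,000-10
  m9 ⊆ 0-1001,00-001,0010-1
  m11 ⊆ 0010-1 [E]
  m16 ⊆ 0-00-0 [E]
  m19 ⊆ -10011,01001-
  m25 ⊆ 0-1001 [E]
  m26 ⊆ 01-010 [E]
  m33 ⊆ -00001,1000-1
  m35 ⊆ 1-0-11,1000-1
  m36 ⊆ 1--100,1001-0
  m38 ⊆ -00110,1001-0,10011-
  m39 ⊆ 1-0-11,10-111,10011-
  m42 ⊆ 101010 [E]
  m44 ⊆ -01100,1--100
  m47 ⊆ 10-111 [E]
  m51 ⊆ -10011,1-0-11,11-011
  m52 ⊆ 1--100 [E]
  m55 ⊆ 1-0-11 [E]
  m59 ⊆ 11-011 [E]
  m60 ⊆ 1--100 [E]
E = {0-00-0, 0-1001, 0010-1, 01-010, 1--100, 1-0-11, 10-111, 101010, 11-011}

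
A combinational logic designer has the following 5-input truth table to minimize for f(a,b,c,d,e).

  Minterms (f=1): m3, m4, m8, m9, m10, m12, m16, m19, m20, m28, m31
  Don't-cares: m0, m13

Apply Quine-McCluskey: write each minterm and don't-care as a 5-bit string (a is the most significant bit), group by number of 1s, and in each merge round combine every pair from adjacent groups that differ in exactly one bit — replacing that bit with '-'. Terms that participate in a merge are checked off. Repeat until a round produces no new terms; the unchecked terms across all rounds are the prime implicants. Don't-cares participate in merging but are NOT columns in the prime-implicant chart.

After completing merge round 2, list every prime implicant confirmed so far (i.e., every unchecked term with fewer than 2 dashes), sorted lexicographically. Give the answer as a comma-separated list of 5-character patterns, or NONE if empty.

size-2^0 implicants → 00000(✓)  00011(✓)  00100(✓)  01000(✓)  01001(✓)  01010(✓)  01100(✓)  01101(✓)  10000(✓)  10011(✓)  10100(✓)  11100(✓)  11111
size-2^1 implicants → -0000(✓)  -0011  -0100(✓)  -1100(✓)  0-000(✓)  0-100(✓)  00-00(✓)  01-00(✓)  01-01(✓)  010-0  0100-(✓)  0110-(✓)  1-100(✓)  10-00(✓)
size-2^2 implicants → --100  -0-00  0--00  01-0-
Unchecked terms (primes): --100, -0-00, -0011, 0--00, 01-0-, 010-0, 11111

-0011, 010-0, 11111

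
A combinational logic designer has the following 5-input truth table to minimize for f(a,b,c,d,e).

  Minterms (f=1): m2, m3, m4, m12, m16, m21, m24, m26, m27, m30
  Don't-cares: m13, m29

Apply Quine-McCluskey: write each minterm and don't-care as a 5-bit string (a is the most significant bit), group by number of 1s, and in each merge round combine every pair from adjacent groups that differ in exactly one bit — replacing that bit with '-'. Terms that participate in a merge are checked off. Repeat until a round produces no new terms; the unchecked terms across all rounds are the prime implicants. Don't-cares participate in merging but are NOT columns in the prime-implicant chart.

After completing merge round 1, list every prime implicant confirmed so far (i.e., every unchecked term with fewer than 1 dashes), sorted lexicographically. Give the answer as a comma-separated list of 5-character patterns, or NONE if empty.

[col 0] 00010*, 00011*, 00100*, 01100*, 01101*, 10000*, 10101*, 11000*, 11010*, 11011*, 11101*, 11110*
[col 1] -1101, 0-100, 0001-, 0110-, 1-000, 1-101, 11-10, 110-0, 1101-
Prime implicants: -1101, 0-100, 0001-, 0110-, 1-000, 1-101, 11-10, 110-0, 1101-

NONE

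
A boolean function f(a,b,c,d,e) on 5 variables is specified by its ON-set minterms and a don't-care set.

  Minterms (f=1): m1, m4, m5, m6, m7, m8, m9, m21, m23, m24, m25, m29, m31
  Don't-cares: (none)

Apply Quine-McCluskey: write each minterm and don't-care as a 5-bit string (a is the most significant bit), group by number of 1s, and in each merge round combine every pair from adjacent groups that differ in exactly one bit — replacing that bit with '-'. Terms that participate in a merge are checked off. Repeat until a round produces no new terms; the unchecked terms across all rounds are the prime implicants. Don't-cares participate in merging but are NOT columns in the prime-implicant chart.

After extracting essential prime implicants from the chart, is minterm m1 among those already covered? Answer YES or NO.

size-2^0 implicants → 00001(✓)  00100(✓)  00101(✓)  00110(✓)  00111(✓)  01000(✓)  01001(✓)  10101(✓)  10111(✓)  11000(✓)  11001(✓)  11101(✓)  11111(✓)
size-2^1 implicants → -0101(✓)  -0111(✓)  -1000(✓)  -1001(✓)  0-001  00-01  001-0(✓)  001-1(✓)  0010-(✓)  0011-(✓)  0100-(✓)  1-101(✓)  1-111(✓)  101-1(✓)  11-01  1100-(✓)  111-1(✓)
size-2^2 implicants → -01-1  -100-  001--  1-1-1
Unchecked terms (primes): -01-1, -100-, 0-001, 00-01, 001--, 1-1-1, 11-01
Minterm coverage:
  m1 ⊆ 0-001,00-01
  m4 ⊆ 001-- [E]
  m5 ⊆ -01-1,00-01,001--
  m6 ⊆ 001-- [E]
  m7 ⊆ -01-1,001--
  m8 ⊆ -100- [E]
  m9 ⊆ -100-,0-001
  m21 ⊆ -01-1,1-1-1
  m23 ⊆ -01-1,1-1-1
  m24 ⊆ -100- [E]
  m25 ⊆ -100-,11-01
  m29 ⊆ 1-1-1,11-01
  m31 ⊆ 1-1-1 [E]
E = {-100-, 001--, 1-1-1}

NO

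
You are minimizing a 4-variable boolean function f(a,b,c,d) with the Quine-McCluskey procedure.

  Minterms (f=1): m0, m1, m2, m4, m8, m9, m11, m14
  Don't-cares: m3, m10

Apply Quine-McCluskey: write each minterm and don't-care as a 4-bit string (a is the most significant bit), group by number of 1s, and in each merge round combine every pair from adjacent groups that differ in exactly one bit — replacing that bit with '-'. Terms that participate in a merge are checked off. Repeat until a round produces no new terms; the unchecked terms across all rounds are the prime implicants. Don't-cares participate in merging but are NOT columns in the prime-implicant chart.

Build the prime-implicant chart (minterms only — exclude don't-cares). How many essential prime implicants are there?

size-2^0 implicants → 0000(✓)  0001(✓)  0010(✓)  0011(✓)  0100(✓)  1000(✓)  1001(✓)  1010(✓)  1011(✓)  1110(✓)
size-2^1 implicants → -000(✓)  -001(✓)  -010(✓)  -011(✓)  0-00  00-0(✓)  00-1(✓)  000-(✓)  001-(✓)  1-10  10-0(✓)  10-1(✓)  100-(✓)  101-(✓)
size-2^2 implicants → -0-0(✓)  -0-1(✓)  -00-(✓)  -01-(✓)  00--(✓)  10--(✓)
size-2^3 implicants → -0--
Unchecked terms (primes): -0--, 0-00, 1-10
Minterm coverage:
  m0 ⊆ -0--,0-00
  m1 ⊆ -0-- [E]
  m2 ⊆ -0-- [E]
  m4 ⊆ 0-00 [E]
  m8 ⊆ -0-- [E]
  m9 ⊆ -0-- [E]
  m11 ⊆ -0-- [E]
  m14 ⊆ 1-10 [E]
E = {-0--, 0-00, 1-10}

3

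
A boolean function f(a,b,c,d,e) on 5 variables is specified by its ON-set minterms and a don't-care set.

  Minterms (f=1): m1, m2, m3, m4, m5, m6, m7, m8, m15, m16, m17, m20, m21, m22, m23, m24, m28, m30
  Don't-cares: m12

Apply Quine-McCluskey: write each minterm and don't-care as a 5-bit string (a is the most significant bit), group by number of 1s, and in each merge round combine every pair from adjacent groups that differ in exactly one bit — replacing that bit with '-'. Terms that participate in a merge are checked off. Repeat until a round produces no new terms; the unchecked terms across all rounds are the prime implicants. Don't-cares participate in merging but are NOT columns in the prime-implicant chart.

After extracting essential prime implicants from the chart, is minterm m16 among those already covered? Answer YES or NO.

NO

size-2^0 implicants → 00001(✓)  00010(✓)  00011(✓)  00100(✓)  00101(✓)  00110(✓)  00111(✓)  01000(✓)  01100(✓)  01111(✓)  10000(✓)  10001(✓)  10100(✓)  10101(✓)  10110(✓)  10111(✓)  11000(✓)  11100(✓)  11110(✓)
size-2^1 implicants → -0001(✓)  -0100(✓)  -0101(✓)  -0110(✓)  -0111(✓)  -1000(✓)  -1100(✓)  0-100(✓)  0-111  00-01(✓)  00-10(✓)  00-11(✓)  000-1(✓)  0001-(✓)  001-0(✓)  001-1(✓)  0010-(✓)  0011-(✓)  01-00(✓)  1-000(✓)  1-100(✓)  1-110(✓)  10-00(✓)  10-01(✓)  1000-(✓)  101-0(✓)  101-1(✓)  1010-(✓)  1011-(✓)  11-00(✓)  111-0(✓)
size-2^2 implicants → --100  -0-01  -01-0(✓)  -01-1(✓)  -010-(✓)  -011-(✓)  -1-00  00--1  00-1-  001--(✓)  1--00  1-1-0  10-0-  101--(✓)
size-2^3 implicants → -01--
Unchecked terms (primes): --100, -0-01, -01--, -1-00, 0-111, 00--1, 00-1-, 1--00, 1-1-0, 10-0-
Minterm coverage:
  m1 ⊆ -0-01,00--1
  m2 ⊆ 00-1- [E]
  m3 ⊆ 00--1,00-1-
  m4 ⊆ --100,-01--
  m5 ⊆ -0-01,-01--,00--1
  m6 ⊆ -01--,00-1-
  m7 ⊆ -01--,0-111,00--1,00-1-
  m8 ⊆ -1-00 [E]
  m15 ⊆ 0-111 [E]
  m16 ⊆ 1--00,10-0-
  m17 ⊆ -0-01,10-0-
  m20 ⊆ --100,-01--,1--00,1-1-0,10-0-
  m21 ⊆ -0-01,-01--,10-0-
  m22 ⊆ -01--,1-1-0
  m23 ⊆ -01-- [E]
  m24 ⊆ -1-00,1--00
  m28 ⊆ --100,-1-00,1--00,1-1-0
  m30 ⊆ 1-1-0 [E]
E = {-01--, -1-00, 0-111, 00-1-, 1-1-0}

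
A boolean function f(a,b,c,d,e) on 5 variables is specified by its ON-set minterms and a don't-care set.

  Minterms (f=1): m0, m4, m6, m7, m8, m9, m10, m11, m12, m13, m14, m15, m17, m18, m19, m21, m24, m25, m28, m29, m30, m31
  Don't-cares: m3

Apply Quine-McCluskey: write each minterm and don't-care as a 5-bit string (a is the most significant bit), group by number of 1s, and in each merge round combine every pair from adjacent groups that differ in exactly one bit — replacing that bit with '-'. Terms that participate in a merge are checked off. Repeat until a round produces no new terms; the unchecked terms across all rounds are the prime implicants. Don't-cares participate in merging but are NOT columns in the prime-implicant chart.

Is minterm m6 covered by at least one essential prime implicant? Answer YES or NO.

NO

size-2^0 implicants → 00000(✓)  00011(✓)  00100(✓)  00110(✓)  00111(✓)  01000(✓)  01001(✓)  01010(✓)  01011(✓)  01100(✓)  01101(✓)  01110(✓)  01111(✓)  10001(✓)  10010(✓)  10011(✓)  10101(✓)  11000(✓)  11001(✓)  11100(✓)  11101(✓)  11110(✓)  11111(✓)
size-2^1 implicants → -0011  -1000(✓)  -1001(✓)  -1100(✓)  -1101(✓)  -1110(✓)  -1111(✓)  0-000(✓)  0-011(✓)  0-100(✓)  0-110(✓)  0-111(✓)  00-00(✓)  00-11(✓)  001-0(✓)  0011-(✓)  01-00(✓)  01-01(✓)  01-10(✓)  01-11(✓)  010-0(✓)  010-1(✓)  0100-(✓)  0101-(✓)  011-0(✓)  011-1(✓)  0110-(✓)  0111-(✓)  1-001(✓)  1-101(✓)  10-01(✓)  100-1  1001-  11-00(✓)  11-01(✓)  1100-(✓)  111-0(✓)  111-1(✓)  1110-(✓)  1111-(✓)
size-2^2 implicants → -1-00(✓)  -1-01(✓)  -100-(✓)  -11-0(✓)  -11-1(✓)  -110-(✓)  -111-(✓)  0--00  0--11  0-1-0  0-11-  01--0(✓)  01--1(✓)  01-0-(✓)  01-1-(✓)  010--(✓)  011--(✓)  1--01  11-0-(✓)  111--(✓)
size-2^3 implicants → -1-0-  -11--  01---
Unchecked terms (primes): -0011, -1-0-, -11--, 0--00, 0--11, 0-1-0, 0-11-, 01---, 1--01, 100-1, 1001-
Minterm coverage:
  m0 ⊆ 0--00 [E]
  m4 ⊆ 0--00,0-1-0
  m6 ⊆ 0-1-0,0-11-
  m7 ⊆ 0--11,0-11-
  m8 ⊆ -1-0-,0--00,01---
  m9 ⊆ -1-0-,01---
  m10 ⊆ 01--- [E]
  m11 ⊆ 0--11,01---
  m12 ⊆ -1-0-,-11--,0--00,0-1-0,01---
  m13 ⊆ -1-0-,-11--,01---
  m14 ⊆ -11--,0-1-0,0-11-,01---
  m15 ⊆ -11--,0--11,0-11-,01---
  m17 ⊆ 1--01,100-1
  m18 ⊆ 1001- [E]
  m19 ⊆ -0011,100-1,1001-
  m21 ⊆ 1--01 [E]
  m24 ⊆ -1-0- [E]
  m25 ⊆ -1-0-,1--01
  m28 ⊆ -1-0-,-11--
  m29 ⊆ -1-0-,-11--,1--01
  m30 ⊆ -11-- [E]
  m31 ⊆ -11-- [E]
E = {-1-0-, -11--, 0--00, 01---, 1--01, 1001-}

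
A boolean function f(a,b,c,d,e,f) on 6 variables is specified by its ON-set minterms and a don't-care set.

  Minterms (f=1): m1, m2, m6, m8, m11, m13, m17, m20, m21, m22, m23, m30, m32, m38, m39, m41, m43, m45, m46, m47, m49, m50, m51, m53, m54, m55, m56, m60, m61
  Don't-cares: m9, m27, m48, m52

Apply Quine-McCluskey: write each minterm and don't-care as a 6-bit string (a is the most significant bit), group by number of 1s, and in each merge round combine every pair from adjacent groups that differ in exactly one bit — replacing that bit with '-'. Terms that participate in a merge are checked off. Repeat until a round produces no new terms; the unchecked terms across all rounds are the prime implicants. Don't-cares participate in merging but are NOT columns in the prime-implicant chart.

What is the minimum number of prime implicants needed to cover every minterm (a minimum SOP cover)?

Round 0: 000001✓ 000010✓ 000110✓ 001000✓ 001001✓ 001011✓ 001101✓ 010001✓ 010100✓ 010101✓ 010110✓ 010111✓ 011011✓ 011110✓ 100000✓ 100110✓ 100111✓ 101001✓ 101011✓ 101101✓ 101110✓ 101111✓ 110000✓ 110001✓ 110010✓ 110011✓ 110100✓ 110101✓ 110110✓ 110111✓ 111000✓ 111100✓ 111101✓
Round 1: -00110✓ -01001✓ -01011✓ -01101✓ -10001✓ -10100✓ -10101✓ -10110✓ -10111✓ 0-0001 0-0110✓ 0-1011 00-001 000-10 001-01✓ 0010-1✓ 00100- 01-110 010-01✓ 0101-0✓ 0101-1✓ 01010-✓ 01011-✓ 1-0000 1-0110✓ 1-0111✓ 1-1101 10-110✓ 10-111✓ 10011-✓ 101-01✓ 101-11✓ 1010-1✓ 1011-1✓ 10111-✓ 11-000✓ 11-100✓ 11-101✓ 110-00✓ 110-01✓ 110-10✓ 110-11✓ 1100-0✓ 1100-1✓ 11000-✓ 11001-✓ 1101-0✓ 1101-1✓ 11010-✓ 11011-✓ 111-00✓ 11110-✓
Round 2: --0110 -01-01 -010-1 -10-01 -101-0✓ -101-1✓ -1010-✓ -1011-✓ 0101--✓ 1-011- 10-11- 101--1 11--00 11-10- 110--0✓ 110--1✓ 110-0-✓ 110-1-✓ 1100--✓ 1101--✓
Round 3: -101-- 110---
PIs = {--0110, -01-01, -010-1, -10-01, -101--, 0-0001, 0-1011, 00-001, 000-10, 00100-, 01-110, 1-0000, 1-011-, 1-1101, 10-11-, 101--1, 11--00, 11-10-, 110---}
Coverage chart:
  m1: 0-0001,00-001
  m2: 000-10 ←essential
  m6: --0110,000-10
  m8: 00100- ←essential
  m11: -010-1,0-1011
  m13: -01-01 ←essential
  m17: -10-01,0-0001
  m20: -101-- ←essential
  m21: -10-01,-101--
  m22: --0110,-101--,01-110
  m23: -101-- ←essential
  m30: 01-110 ←essential
  m32: 1-0000 ←essential
  m38: --0110,1-011-,10-11-
  m39: 1-011-,10-11-
  m41: -01-01,-010-1,101--1
  m43: -010-1,101--1
  m45: -01-01,1-1101,101--1
  m46: 10-11- ←essential
  m47: 10-11-,101--1
  m49: -10-01,110---
  m50: 110--- ←essential
  m51: 110--- ←essential
  m53: -10-01,-101--,11-10-,110---
  m54: --0110,-101--,1-011-,110---
  m55: -101--,1-011-,110---
  m56: 11--00 ←essential
  m60: 11--00,11-10-
  m61: 1-1101,11-10-
Essential: -01-01, -101--, 000-10, 00100-, 01-110, 1-0000, 10-11-, 11--00, 110---
Petrick residual → -010-1, 0-0001, 1-1101
Min cover (12 terms): b'ce'f + b'cd'f + bc'd + a'c'd'e'f + a'b'c'ef' + a'b'cd'e' + a'bdef' + ac'd'e'f' + acde'f + ab'de + abe'f' + abc'

12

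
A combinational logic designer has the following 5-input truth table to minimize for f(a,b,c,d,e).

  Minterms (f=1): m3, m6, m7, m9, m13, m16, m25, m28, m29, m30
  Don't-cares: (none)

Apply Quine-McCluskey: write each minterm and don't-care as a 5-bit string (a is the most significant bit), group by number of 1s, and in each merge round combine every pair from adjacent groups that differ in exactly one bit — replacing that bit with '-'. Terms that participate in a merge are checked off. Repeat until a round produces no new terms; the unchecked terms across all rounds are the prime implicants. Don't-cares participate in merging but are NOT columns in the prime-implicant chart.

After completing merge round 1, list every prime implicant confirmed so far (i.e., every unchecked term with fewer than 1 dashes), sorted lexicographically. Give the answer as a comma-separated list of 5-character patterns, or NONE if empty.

size-2^0 implicants → 00011(✓)  00110(✓)  00111(✓)  01001(✓)  01101(✓)  10000  11001(✓)  11100(✓)  11101(✓)  11110(✓)
size-2^1 implicants → -1001(✓)  -1101(✓)  00-11  0011-  01-01(✓)  11-01(✓)  111-0  1110-
size-2^2 implicants → -1-01
Unchecked terms (primes): -1-01, 00-11, 0011-, 10000, 111-0, 1110-

10000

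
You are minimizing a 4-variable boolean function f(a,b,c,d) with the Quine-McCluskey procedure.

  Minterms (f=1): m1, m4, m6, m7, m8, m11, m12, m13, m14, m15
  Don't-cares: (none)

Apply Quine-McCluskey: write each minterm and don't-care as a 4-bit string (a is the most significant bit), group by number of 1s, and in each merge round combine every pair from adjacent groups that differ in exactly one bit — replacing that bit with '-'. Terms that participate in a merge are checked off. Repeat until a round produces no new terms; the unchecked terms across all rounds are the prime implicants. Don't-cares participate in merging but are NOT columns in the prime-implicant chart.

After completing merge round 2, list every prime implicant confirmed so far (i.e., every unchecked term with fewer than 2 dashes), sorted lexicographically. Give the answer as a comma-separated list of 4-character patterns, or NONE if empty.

Round 0: 0001 0100✓ 0110✓ 0111✓ 1000✓ 1011✓ 1100✓ 1101✓ 1110✓ 1111✓
Round 1: -100✓ -110✓ -111✓ 01-0✓ 011-✓ 1-00 1-11 11-0✓ 11-1✓ 110-✓ 111-✓
Round 2: -1-0 -11- 11--
PIs = {-1-0, -11-, 0001, 1-00, 1-11, 11--}

0001, 1-00, 1-11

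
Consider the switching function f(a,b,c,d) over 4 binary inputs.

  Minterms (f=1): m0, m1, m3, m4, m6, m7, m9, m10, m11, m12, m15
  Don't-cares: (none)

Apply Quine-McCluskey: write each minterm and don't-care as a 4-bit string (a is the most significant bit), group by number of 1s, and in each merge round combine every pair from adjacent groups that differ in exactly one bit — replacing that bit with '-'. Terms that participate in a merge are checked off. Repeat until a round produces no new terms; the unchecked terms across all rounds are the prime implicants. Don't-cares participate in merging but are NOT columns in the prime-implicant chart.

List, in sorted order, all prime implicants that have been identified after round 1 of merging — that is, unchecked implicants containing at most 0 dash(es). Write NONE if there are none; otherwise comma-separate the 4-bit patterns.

NONE

size-2^0 implicants → 0000(✓)  0001(✓)  0011(✓)  0100(✓)  0110(✓)  0111(✓)  1001(✓)  1010(✓)  1011(✓)  1100(✓)  1111(✓)
size-2^1 implicants → -001(✓)  -011(✓)  -100  -111(✓)  0-00  0-11(✓)  00-1(✓)  000-  01-0  011-  1-11(✓)  10-1(✓)  101-
size-2^2 implicants → --11  -0-1
Unchecked terms (primes): --11, -0-1, -100, 0-00, 000-, 01-0, 011-, 101-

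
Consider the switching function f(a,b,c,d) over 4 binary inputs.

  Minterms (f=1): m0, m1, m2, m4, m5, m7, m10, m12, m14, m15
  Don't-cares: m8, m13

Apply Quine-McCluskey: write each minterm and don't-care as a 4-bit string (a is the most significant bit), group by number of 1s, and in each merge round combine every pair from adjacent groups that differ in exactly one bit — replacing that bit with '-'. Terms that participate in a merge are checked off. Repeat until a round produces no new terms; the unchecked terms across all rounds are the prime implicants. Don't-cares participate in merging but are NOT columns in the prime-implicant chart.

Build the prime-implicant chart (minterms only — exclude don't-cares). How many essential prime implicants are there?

[col 0] 0000*, 0001*, 0010*, 0100*, 0101*, 0111*, 1000*, 1010*, 1100*, 1101*, 1110*, 1111*
[col 1] -000*, -010*, -100*, -101*, -111*, 0-00*, 0-01*, 00-0*, 000-*, 01-1*, 010-*, 1-00*, 1-10*, 10-0*, 11-0*, 11-1*, 110-*, 111-*
[col 2] --00, -0-0, -1-1, -10-, 0-0-, 1--0, 11--
Prime implicants: --00, -0-0, -1-1, -10-, 0-0-, 1--0, 11--
PI chart (minterm → PIs covering it):
  0 | --00,-0-0,0-0-
  1 | 0-0-  (sole → essential)
  2 | -0-0  (sole → essential)
  4 | --00,-10-,0-0-
  5 | -1-1,-10-,0-0-
  7 | -1-1  (sole → essential)
  10 | -0-0,1--0
  12 | --00,-10-,1--0,11--
  14 | 1--0,11--
  15 | -1-1,11--
Essential prime implicants: -0-0, -1-1, 0-0-

3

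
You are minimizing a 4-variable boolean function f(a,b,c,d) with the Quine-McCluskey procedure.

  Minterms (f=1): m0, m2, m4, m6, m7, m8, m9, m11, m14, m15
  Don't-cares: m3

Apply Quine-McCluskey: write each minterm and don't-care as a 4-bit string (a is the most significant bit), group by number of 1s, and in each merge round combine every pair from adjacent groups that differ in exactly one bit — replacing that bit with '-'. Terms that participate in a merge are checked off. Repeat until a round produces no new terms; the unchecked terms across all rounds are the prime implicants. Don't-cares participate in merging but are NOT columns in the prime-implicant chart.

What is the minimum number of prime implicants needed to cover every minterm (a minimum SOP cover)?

4

size-2^0 implicants → 0000(✓)  0010(✓)  0011(✓)  0100(✓)  0110(✓)  0111(✓)  1000(✓)  1001(✓)  1011(✓)  1110(✓)  1111(✓)
size-2^1 implicants → -000  -011(✓)  -110(✓)  -111(✓)  0-00(✓)  0-10(✓)  0-11(✓)  00-0(✓)  001-(✓)  01-0(✓)  011-(✓)  1-11(✓)  10-1  100-  111-(✓)
size-2^2 implicants → --11  -11-  0--0  0-1-
Unchecked terms (primes): --11, -000, -11-, 0--0, 0-1-, 10-1, 100-
Minterm coverage:
  m0 ⊆ -000,0--0
  m2 ⊆ 0--0,0-1-
  m4 ⊆ 0--0 [E]
  m6 ⊆ -11-,0--0,0-1-
  m7 ⊆ --11,-11-,0-1-
  m8 ⊆ -000,100-
  m9 ⊆ 10-1,100-
  m11 ⊆ --11,10-1
  m14 ⊆ -11- [E]
  m15 ⊆ --11,-11-
E = {-11-, 0--0}
Petrick residual → --11, 100-
Cover = cd + bc + a'd' + ab'c'  |cover|=4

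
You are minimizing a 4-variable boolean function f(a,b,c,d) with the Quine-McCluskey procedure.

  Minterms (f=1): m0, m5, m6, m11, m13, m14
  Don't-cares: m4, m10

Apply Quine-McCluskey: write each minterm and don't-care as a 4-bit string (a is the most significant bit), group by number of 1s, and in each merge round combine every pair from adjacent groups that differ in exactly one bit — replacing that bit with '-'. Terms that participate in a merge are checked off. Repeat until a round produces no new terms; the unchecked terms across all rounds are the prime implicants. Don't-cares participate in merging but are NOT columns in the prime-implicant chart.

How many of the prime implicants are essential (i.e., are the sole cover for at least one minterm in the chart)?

[col 0] 0000*, 0100*, 0101*, 0110*, 1010*, 1011*, 1101*, 1110*
[col 1] -101, -110, 0-00, 01-0, 010-, 1-10, 101-
Prime implicants: -101, -110, 0-00, 01-0, 010-, 1-10, 101-
PI chart (minterm → PIs covering it):
  0 | 0-00  (sole → essential)
  5 | -101,010-
  6 | -110,01-0
  11 | 101-  (sole → essential)
  13 | -101  (sole → essential)
  14 | -110,1-10
Essential prime implicants: -101, 0-00, 101-

3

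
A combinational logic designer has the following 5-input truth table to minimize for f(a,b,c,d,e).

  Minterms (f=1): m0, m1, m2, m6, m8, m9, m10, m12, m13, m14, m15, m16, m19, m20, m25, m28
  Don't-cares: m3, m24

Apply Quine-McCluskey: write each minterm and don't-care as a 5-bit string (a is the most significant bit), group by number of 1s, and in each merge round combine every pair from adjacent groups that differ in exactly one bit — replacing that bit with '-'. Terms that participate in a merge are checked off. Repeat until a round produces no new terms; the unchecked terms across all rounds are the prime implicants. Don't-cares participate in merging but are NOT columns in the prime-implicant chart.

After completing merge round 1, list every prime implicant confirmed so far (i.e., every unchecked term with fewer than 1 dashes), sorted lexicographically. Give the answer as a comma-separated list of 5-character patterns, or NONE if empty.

NONE

[col 0] 00000*, 00001*, 00010*, 00011*, 00110*, 01000*, 01001*, 01010*, 01100*, 01101*, 01110*, 01111*, 10000*, 10011*, 10100*, 11000*, 11001*, 11100*
[col 1] -0000*, -0011, -1000*, -1001*, -1100*, 0-000*, 0-001*, 0-010*, 0-110*, 00-10*, 000-0*, 000-1*, 0000-*, 0001-*, 01-00*, 01-01*, 01-10*, 010-0*, 0100-*, 011-0*, 011-1*, 0110-*, 0111-*, 1-000*, 1-100*, 10-00*, 11-00*, 1100-*
[col 2] --000, -1-00, -100-, 0--10, 0-0-0, 0-00-, 000--, 01--0, 01-0-, 011--, 1--00
Prime implicants: --000, -0011, -1-00, -100-, 0--10, 0-0-0, 0-00-, 000--, 01--0, 01-0-, 011--, 1--00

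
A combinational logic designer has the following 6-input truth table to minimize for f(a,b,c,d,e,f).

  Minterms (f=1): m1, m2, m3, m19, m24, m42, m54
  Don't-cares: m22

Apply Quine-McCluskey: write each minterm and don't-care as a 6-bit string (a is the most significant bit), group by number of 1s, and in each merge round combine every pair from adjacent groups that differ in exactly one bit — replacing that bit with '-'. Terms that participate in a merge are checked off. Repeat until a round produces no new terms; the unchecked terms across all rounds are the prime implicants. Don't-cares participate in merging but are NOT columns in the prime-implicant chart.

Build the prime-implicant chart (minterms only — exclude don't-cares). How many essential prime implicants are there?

size-2^0 implicants → 000001(✓)  000010(✓)  000011(✓)  010011(✓)  010110(✓)  011000  101010  110110(✓)
size-2^1 implicants → -10110  0-0011  0000-1  00001-
Unchecked terms (primes): -10110, 0-0011, 0000-1, 00001-, 011000, 101010
Minterm coverage:
  m1 ⊆ 0000-1 [E]
  m2 ⊆ 00001- [E]
  m3 ⊆ 0-0011,0000-1,00001-
  m19 ⊆ 0-0011 [E]
  m24 ⊆ 011000 [E]
  m42 ⊆ 101010 [E]
  m54 ⊆ -10110 [E]
E = {-10110, 0-0011, 0000-1, 00001-, 011000, 101010}

6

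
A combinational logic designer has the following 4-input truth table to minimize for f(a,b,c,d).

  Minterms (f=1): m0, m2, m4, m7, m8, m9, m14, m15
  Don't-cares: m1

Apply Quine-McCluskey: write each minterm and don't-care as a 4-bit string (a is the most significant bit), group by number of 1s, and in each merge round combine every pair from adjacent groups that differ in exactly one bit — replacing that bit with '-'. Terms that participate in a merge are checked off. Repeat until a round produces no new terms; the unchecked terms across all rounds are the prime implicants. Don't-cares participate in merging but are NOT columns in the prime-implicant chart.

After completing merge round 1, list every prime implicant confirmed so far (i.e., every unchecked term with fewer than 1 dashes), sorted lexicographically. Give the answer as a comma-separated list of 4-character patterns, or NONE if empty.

NONE

[col 0] 0000*, 0001*, 0010*, 0100*, 0111*, 1000*, 1001*, 1110*, 1111*
[col 1] -000*, -001*, -111, 0-00, 00-0, 000-*, 100-*, 111-
[col 2] -00-
Prime implicants: -00-, -111, 0-00, 00-0, 111-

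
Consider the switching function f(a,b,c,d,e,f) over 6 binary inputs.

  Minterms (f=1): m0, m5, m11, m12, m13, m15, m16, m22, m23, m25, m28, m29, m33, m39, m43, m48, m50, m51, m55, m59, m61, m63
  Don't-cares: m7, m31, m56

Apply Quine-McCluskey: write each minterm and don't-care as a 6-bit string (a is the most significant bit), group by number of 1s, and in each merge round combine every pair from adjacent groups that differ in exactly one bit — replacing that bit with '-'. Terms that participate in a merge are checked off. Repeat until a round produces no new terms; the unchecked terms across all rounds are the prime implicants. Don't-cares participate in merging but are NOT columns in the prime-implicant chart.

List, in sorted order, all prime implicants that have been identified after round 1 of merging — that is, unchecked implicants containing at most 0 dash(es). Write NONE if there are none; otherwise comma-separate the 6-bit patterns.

100001

Round 0: 000000✓ 000101✓ 000111✓ 001011✓ 001100✓ 001101✓ 001111✓ 010000✓ 010110✓ 010111✓ 011001✓ 011100✓ 011101✓ 011111✓ 100001 100111✓ 101011✓ 110000✓ 110010✓ 110011✓ 110111✓ 111000✓ 111011✓ 111101✓ 111111✓
Round 1: -00111✓ -01011 -10000 -10111✓ -11101✓ -11111✓ 0-0000 0-0111✓ 0-1100✓ 0-1101✓ 0-1111✓ 00-101✓ 00-111✓ 0001-1✓ 001-11 0011-1✓ 00110-✓ 01-111✓ 01011- 011-01 0111-1✓ 01110-✓ 1-0111✓ 1-1011 11-000 11-011✓ 11-111✓ 110-11✓ 1100-0 11001- 111-11✓ 1111-1✓
Round 2: --0111 -1-111 -111-1 0--111 0-11-1 0-110- 00-1-1 11--11
PIs = {--0111, -01011, -1-111, -10000, -111-1, 0--111, 0-0000, 0-11-1, 0-110-, 00-1-1, 001-11, 01011-, 011-01, 1-1011, 100001, 11--11, 11-000, 1100-0, 11001-}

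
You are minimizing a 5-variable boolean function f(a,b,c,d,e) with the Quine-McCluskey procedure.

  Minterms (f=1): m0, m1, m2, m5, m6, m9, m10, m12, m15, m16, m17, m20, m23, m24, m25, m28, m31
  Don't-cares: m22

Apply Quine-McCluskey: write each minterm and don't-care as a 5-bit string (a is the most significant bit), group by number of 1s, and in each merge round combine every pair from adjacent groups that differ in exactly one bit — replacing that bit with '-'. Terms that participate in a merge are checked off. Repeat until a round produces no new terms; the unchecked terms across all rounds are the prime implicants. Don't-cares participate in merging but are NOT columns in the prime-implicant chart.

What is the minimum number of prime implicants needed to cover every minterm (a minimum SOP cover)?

9

[col 0] 00000*, 00001*, 00010*, 00101*, 00110*, 01001*, 01010*, 01100*, 01111*, 10000*, 10001*, 10100*, 10110*, 10111*, 11000*, 11001*, 11100*, 11111*
[col 1] -0000*, -0001*, -0110, -1001*, -1100, -1111, 0-001*, 0-010, 00-01, 00-10, 000-0, 0000-*, 1-000*, 1-001*, 1-100*, 1-111, 10-00*, 1000-*, 101-0, 1011-, 11-00*, 1100-*
[col 2] --001, -000-, 1--00, 1-00-
Prime implicants: --001, -000-, -0110, -1100, -1111, 0-010, 00-01, 00-10, 000-0, 1--00, 1-00-, 1-111, 101-0, 1011-
PI chart (minterm → PIs covering it):
  0 | -000-,000-0
  1 | --001,-000-,00-01
  2 | 0-010,00-10,000-0
  5 | 00-01  (sole → essential)
  6 | -0110,00-10
  9 | --001  (sole → essential)
  10 | 0-010  (sole → essential)
  12 | -1100  (sole → essential)
  15 | -1111  (sole → essential)
  16 | -000-,1--00,1-00-
  17 | --001,-000-,1-00-
  20 | 1--00,101-0
  23 | 1-111,1011-
  24 | 1--00,1-00-
  25 | --001,1-00-
  28 | -1100,1--00
  31 | -1111,1-111
Essential prime implicants: --001, -1100, -1111, 0-010, 00-01
Petrick residual → -000-, -0110, 1--00, 1-111
Minimum SOP uses 9 PIs: c'd'e + b'c'd' + b'cde' + bcd'e' + bcde + a'c'de' + a'b'd'e + ad'e' + acde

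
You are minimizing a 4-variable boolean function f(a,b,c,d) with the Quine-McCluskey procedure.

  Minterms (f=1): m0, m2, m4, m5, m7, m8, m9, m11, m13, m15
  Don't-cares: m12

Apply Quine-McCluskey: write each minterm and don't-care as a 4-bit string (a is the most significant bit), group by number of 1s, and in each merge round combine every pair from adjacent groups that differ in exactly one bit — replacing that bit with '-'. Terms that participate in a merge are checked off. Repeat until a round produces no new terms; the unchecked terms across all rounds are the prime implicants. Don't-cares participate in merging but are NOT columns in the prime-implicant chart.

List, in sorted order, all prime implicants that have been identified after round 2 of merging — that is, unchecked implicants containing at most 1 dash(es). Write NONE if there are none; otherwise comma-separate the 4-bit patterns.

[col 0] 0000*, 0010*, 0100*, 0101*, 0111*, 1000*, 1001*, 1011*, 1100*, 1101*, 1111*
[col 1] -000*, -100*, -101*, -111*, 0-00*, 00-0, 01-1*, 010-*, 1-00*, 1-01*, 1-11*, 10-1*, 100-*, 11-1*, 110-*
[col 2] --00, -1-1, -10-, 1--1, 1-0-
Prime implicants: --00, -1-1, -10-, 00-0, 1--1, 1-0-

00-0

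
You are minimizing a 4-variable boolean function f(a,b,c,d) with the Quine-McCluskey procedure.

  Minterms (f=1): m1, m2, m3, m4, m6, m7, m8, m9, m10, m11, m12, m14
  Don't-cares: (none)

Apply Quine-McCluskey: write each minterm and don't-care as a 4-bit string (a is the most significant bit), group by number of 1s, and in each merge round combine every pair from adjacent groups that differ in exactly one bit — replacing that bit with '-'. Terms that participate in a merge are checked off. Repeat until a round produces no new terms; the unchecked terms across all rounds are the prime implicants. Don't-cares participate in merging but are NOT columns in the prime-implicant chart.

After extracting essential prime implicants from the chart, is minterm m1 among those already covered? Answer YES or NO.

YES

[col 0] 0001*, 0010*, 0011*, 0100*, 0110*, 0111*, 1000*, 1001*, 1010*, 1011*, 1100*, 1110*
[col 1] -001*, -010*, -011*, -100*, -110*, 0-10*, 0-11*, 00-1*, 001-*, 01-0*, 011-*, 1-00*, 1-10*, 10-0*, 10-1*, 100-*, 101-*, 11-0*
[col 2] --10, -0-1, -01-, -1-0, 0-1-, 1--0, 10--
Prime implicants: --10, -0-1, -01-, -1-0, 0-1-, 1--0, 10--
PI chart (minterm → PIs covering it):
  1 | -0-1  (sole → essential)
  2 | --10,-01-,0-1-
  3 | -0-1,-01-,0-1-
  4 | -1-0  (sole → essential)
  6 | --10,-1-0,0-1-
  7 | 0-1-  (sole → essential)
  8 | 1--0,10--
  9 | -0-1,10--
  10 | --10,-01-,1--0,10--
  11 | -0-1,-01-,10--
  12 | -1-0,1--0
  14 | --10,-1-0,1--0
Essential prime implicants: -0-1, -1-0, 0-1-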